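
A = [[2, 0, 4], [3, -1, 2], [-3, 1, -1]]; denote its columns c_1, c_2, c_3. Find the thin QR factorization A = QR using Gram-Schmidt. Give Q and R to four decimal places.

Q = [[0.4264, 0.9045, 0.0000], [0.6396, -0.3015, 0.7071], [-0.6396, 0.3015, 0.7071]], R = [[4.6904, -1.2792, 3.6244], [0.0000, 0.6030, 2.7136], [0.0000, 0.0000, 0.7071]]

c_1 = (2, 3, -3); ‖c_1‖ = 4.6904, so q_1 = (0.4264, 0.6396, -0.6396).
q_1·c_2 = 0.4264·0 + 0.6396·(-1) + (-0.6396)·1 = -1.2792.
u_2 = c_2 + 1.2792·q_1 = (0.5455, -0.1818, 0.1818).
‖u_2‖ = 0.6030, so q_2 = (0.9045, -0.3015, 0.3015).
q_1·c_3 = 0.4264·4 + 0.6396·2 + (-0.6396)·(-1) = 3.6244; q_2·c_3 = 0.9045·4 + (-0.3015)·2 + 0.3015·(-1) = 2.7136.
u_3 = c_3 − 3.6244·q_1 − 2.7136·q_2 = (0.0000, 0.5000, 0.5000).
‖u_3‖ = 0.7071, so q_3 = (0.0000, 0.7071, 0.7071).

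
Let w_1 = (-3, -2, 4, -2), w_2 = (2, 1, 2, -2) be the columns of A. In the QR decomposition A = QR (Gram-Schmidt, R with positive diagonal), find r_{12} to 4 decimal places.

r_{12} = 0.6963

w_1 = (-3, -2, 4, -2); ‖w_1‖ = 5.7446, so e_1 = (-0.5222, -0.3482, 0.6963, -0.3482).
r_{12} = e_1·w_2 = 0.6963.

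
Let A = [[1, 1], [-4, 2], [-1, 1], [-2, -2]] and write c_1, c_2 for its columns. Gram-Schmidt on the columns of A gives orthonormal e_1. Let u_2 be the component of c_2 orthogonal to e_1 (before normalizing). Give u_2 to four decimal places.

c_1 = (1, -4, -1, -2); ‖c_1‖ = 4.6904, so e_1 = (0.2132, -0.8528, -0.2132, -0.4264).
e_1·c_2 = 0.2132·1 + (-0.8528)·2 + (-0.2132)·1 + (-0.4264)·(-2) = -0.8528.
u_2 = c_2 + 0.8528·e_1 = (1.1818, 1.2727, 0.8182, -2.3636).

u_2 = (1.1818, 1.2727, 0.8182, -2.3636)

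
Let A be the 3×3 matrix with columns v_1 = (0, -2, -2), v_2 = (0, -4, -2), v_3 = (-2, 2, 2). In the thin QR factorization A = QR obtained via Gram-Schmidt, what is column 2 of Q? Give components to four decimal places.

v_1 = (0, -2, -2); ‖v_1‖ = 2.8284, so q_1 = (0.0000, -0.7071, -0.7071).
q_1·v_2 = 0.0000·0 + (-0.7071)·(-4) + (-0.7071)·(-2) = 4.2426.
u_2 = v_2 − 4.2426·q_1 = (0.0000, -1.0000, 1.0000).
‖u_2‖ = 1.4142, so q_2 = (0.0000, -0.7071, 0.7071).

q_2 = (0.0000, -0.7071, 0.7071)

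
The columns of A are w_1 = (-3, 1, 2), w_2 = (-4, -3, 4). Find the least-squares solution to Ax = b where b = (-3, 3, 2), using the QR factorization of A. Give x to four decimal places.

x = (1.6456, -0.4140)

w_1 = (-3, 1, 2); ‖w_1‖ = 3.7417, so e_1 = (-0.8018, 0.2673, 0.5345).
e_1·w_2 = (-0.8018)·(-4) + 0.2673·(-3) + 0.5345·4 = 4.5434.
u_2 = w_2 − 4.5434·e_1 = (-0.3571, -4.2143, 1.5714).
‖u_2‖ = 4.5119, so e_2 = (-0.0792, -0.9340, 0.3483).
Qᵀb = (4.2762, -1.8681).
Back-substitute: x_2 = -1.8681/4.5119 = -0.4140.
x_1 = (4.2762 − 4.5434·(-0.4140))/3.7417 = 1.6456.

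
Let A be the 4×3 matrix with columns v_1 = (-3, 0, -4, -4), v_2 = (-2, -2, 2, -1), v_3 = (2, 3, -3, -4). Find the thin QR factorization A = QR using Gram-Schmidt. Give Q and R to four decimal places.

v_1 = (-3, 0, -4, -4); ‖v_1‖ = 6.4031, so e_1 = (-0.4685, 0.0000, -0.6247, -0.6247).
e_1·v_2 = (-0.4685)·(-2) + 0.0000·(-2) + (-0.6247)·2 + (-0.6247)·(-1) = 0.3123.
u_2 = v_2 − 0.3123·e_1 = (-1.8537, -2.0000, 2.1951, -0.8049).
‖u_2‖ = 3.5920, so e_2 = (-0.5161, -0.5568, 0.6111, -0.2241).
e_1·v_3 = (-0.4685)·2 + 0.0000·3 + (-0.6247)·(-3) + (-0.6247)·(-4) = 3.4358; e_2·v_3 = (-0.5161)·2 + (-0.5568)·3 + 0.6111·(-3) + (-0.2241)·(-4) = -3.6395.
u_3 = v_3 − 3.4358·e_1 + 3.6395·e_2 = (1.7316, 0.9735, 1.3705, -2.6692).
‖u_3‖ = 3.5985, so e_3 = (0.4812, 0.2705, 0.3809, -0.7418).

Q = [[-0.4685, -0.5161, 0.4812], [0.0000, -0.5568, 0.2705], [-0.6247, 0.6111, 0.3809], [-0.6247, -0.2241, -0.7418]], R = [[6.4031, 0.3123, 3.4358], [0.0000, 3.5920, -3.6395], [0.0000, 0.0000, 3.5985]]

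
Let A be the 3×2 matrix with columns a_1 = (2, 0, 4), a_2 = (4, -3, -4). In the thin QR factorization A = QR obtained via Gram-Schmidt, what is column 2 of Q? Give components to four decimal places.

e_2 = (0.7807, -0.4880, -0.3904)

e_1 = a_1/‖a_1‖ = (2, 0, 4)/4.4721 = (0.4472, 0.0000, 0.8944).
r_{12} = e_1·a_2 = -1.7889.
u_2 = a_2 + 1.7889·e_1 = (4.8000, -3.0000, -2.4000).
‖u_2‖ = 6.1482, so e_2 = (0.7807, -0.4880, -0.3904).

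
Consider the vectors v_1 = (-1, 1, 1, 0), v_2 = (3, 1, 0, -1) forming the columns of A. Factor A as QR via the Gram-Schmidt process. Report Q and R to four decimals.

v_1 = (-1, 1, 1, 0); ‖v_1‖ = 1.7321, so e_1 = (-0.5774, 0.5774, 0.5774, 0.0000).
e_1·v_2 = (-0.5774)·3 + 0.5774·1 + 0.5774·0 + 0.0000·(-1) = -1.1547.
u_2 = v_2 + 1.1547·e_1 = (2.3333, 1.6667, 0.6667, -1.0000).
‖u_2‖ = 3.1091, so e_2 = (0.7505, 0.5361, 0.2144, -0.3216).

Q = [[-0.5774, 0.7505], [0.5774, 0.5361], [0.5774, 0.2144], [0.0000, -0.3216]], R = [[1.7321, -1.1547], [0.0000, 3.1091]]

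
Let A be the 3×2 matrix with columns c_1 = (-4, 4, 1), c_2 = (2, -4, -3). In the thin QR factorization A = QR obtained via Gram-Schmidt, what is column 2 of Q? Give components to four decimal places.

q_2 = (-0.4842, -0.2767, -0.8301)

c_1 = (-4, 4, 1); ‖c_1‖ = 5.7446, so q_1 = (-0.6963, 0.6963, 0.1741).
q_1·c_2 = (-0.6963)·2 + 0.6963·(-4) + 0.1741·(-3) = -4.7001.
u_2 = c_2 + 4.7001·q_1 = (-1.2727, -0.7273, -2.1818).
‖u_2‖ = 2.6285, so q_2 = (-0.4842, -0.2767, -0.8301).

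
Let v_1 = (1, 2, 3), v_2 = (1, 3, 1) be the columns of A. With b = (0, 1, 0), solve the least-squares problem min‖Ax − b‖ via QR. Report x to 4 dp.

e_1 = v_1/‖v_1‖ = (1, 2, 3)/3.7417 = (0.2673, 0.5345, 0.8018).
r_{12} = e_1·v_2 = 2.6726.
u_2 = v_2 − 2.6726·e_1 = (0.2857, 1.5714, -1.1429).
‖u_2‖ = 1.9640, so e_2 = (0.1455, 0.8001, -0.5819).
Qᵀb = (0.5345, 0.8001).
Back-substitute: x_2 = 0.8001/1.9640 = 0.4074.
x_1 = (0.5345 − 2.6726·0.4074)/3.7417 = -0.1481.

x = (-0.1481, 0.4074)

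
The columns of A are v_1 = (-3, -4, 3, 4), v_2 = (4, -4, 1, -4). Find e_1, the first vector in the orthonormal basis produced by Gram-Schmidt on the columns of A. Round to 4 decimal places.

e_1 = (-0.4243, -0.5657, 0.4243, 0.5657)

v_1 = (-3, -4, 3, 4); ‖v_1‖ = 7.0711, so e_1 = (-0.4243, -0.5657, 0.4243, 0.5657).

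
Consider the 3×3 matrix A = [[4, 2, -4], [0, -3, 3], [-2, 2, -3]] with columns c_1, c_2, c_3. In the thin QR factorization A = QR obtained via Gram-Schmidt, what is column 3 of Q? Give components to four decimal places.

e_3 = (-0.3333, -0.6667, -0.6667)

c_1 = (4, 0, -2); ‖c_1‖ = 4.4721, so e_1 = (0.8944, 0.0000, -0.4472).
e_1·c_2 = 0.8944·2 + 0.0000·(-3) + (-0.4472)·2 = 0.8944.
u_2 = c_2 − 0.8944·e_1 = (1.2000, -3.0000, 2.4000).
‖u_2‖ = 4.0249, so e_2 = (0.2981, -0.7454, 0.5963).
e_1·c_3 = 0.8944·(-4) + 0.0000·3 + (-0.4472)·(-3) = -2.2361; e_2·c_3 = 0.2981·(-4) + (-0.7454)·3 + 0.5963·(-3) = -5.2175.
u_3 = c_3 + 2.2361·e_1 + 5.2175·e_2 = (-0.4444, -0.8889, -0.8889).
‖u_3‖ = 1.3333, so e_3 = (-0.3333, -0.6667, -0.6667).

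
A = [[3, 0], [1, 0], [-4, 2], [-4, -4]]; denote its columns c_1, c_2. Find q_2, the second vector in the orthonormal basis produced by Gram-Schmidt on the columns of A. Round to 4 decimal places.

q_2 = (-0.1329, -0.0443, 0.6425, -0.7533)

c_1 = (3, 1, -4, -4); ‖c_1‖ = 6.4807, so q_1 = (0.4629, 0.1543, -0.6172, -0.6172).
q_1·c_2 = 0.4629·0 + 0.1543·0 + (-0.6172)·2 + (-0.6172)·(-4) = 1.2344.
u_2 = c_2 − 1.2344·q_1 = (-0.5714, -0.1905, 2.7619, -3.2381).
‖u_2‖ = 4.2984, so q_2 = (-0.1329, -0.0443, 0.6425, -0.7533).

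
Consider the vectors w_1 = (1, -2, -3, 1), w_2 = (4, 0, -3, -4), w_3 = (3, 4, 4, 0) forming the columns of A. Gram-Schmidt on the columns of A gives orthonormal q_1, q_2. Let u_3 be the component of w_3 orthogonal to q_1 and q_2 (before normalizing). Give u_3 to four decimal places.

u_3 = (3.1592, 1.3895, 0.9438, 2.4513)

w_1 = (1, -2, -3, 1); ‖w_1‖ = 3.8730, so q_1 = (0.2582, -0.5164, -0.7746, 0.2582).
q_1·w_2 = 0.2582·4 + (-0.5164)·0 + (-0.7746)·(-3) + 0.2582·(-4) = 2.3238.
u_2 = w_2 − 2.3238·q_1 = (3.4000, 1.2000, -1.2000, -4.6000).
‖u_2‖ = 5.9666, so q_2 = (0.5698, 0.2011, -0.2011, -0.7710).
q_1·w_3 = 0.2582·3 + (-0.5164)·4 + (-0.7746)·4 + 0.2582·0 = -4.3894; q_2·w_3 = 0.5698·3 + 0.2011·4 + (-0.2011)·4 + (-0.7710)·0 = 1.7095.
u_3 = w_3 + 4.3894·q_1 − 1.7095·q_2 = (3.1592, 1.3895, 0.9438, 2.4513).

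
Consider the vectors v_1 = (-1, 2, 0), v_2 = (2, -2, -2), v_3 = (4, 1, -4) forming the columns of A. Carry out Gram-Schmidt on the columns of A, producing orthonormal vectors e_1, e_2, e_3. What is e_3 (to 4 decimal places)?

e_3 = (0.8165, 0.4082, 0.4082)

v_1 = (-1, 2, 0); ‖v_1‖ = 2.2361, so e_1 = (-0.4472, 0.8944, 0.0000).
e_1·v_2 = (-0.4472)·2 + 0.8944·(-2) + 0.0000·(-2) = -2.6833.
u_2 = v_2 + 2.6833·e_1 = (0.8000, 0.4000, -2.0000).
‖u_2‖ = 2.1909, so e_2 = (0.3651, 0.1826, -0.9129).
e_1·v_3 = (-0.4472)·4 + 0.8944·1 + 0.0000·(-4) = -0.8944; e_2·v_3 = 0.3651·4 + 0.1826·1 + (-0.9129)·(-4) = 5.2947.
u_3 = v_3 + 0.8944·e_1 − 5.2947·e_2 = (1.6667, 0.8333, 0.8333).
‖u_3‖ = 2.0412, so e_3 = (0.8165, 0.4082, 0.4082).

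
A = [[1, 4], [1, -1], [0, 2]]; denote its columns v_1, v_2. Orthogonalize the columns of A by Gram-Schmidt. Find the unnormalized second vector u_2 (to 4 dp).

u_2 = (2.5000, -2.5000, 2.0000)

q_1 = v_1/‖v_1‖ = (1, 1, 0)/1.4142 = (0.7071, 0.7071, 0.0000).
r_{12} = q_1·v_2 = 2.1213.
u_2 = v_2 − 2.1213·q_1 = (2.5000, -2.5000, 2.0000).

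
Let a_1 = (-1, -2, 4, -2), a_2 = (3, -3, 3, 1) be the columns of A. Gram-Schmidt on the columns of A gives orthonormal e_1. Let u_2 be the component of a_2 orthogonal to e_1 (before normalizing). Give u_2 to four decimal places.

u_2 = (3.5200, -1.9600, 0.9200, 2.0400)

a_1 = (-1, -2, 4, -2); ‖a_1‖ = 5.0000, so e_1 = (-0.2000, -0.4000, 0.8000, -0.4000).
e_1·a_2 = (-0.2000)·3 + (-0.4000)·(-3) + 0.8000·3 + (-0.4000)·1 = 2.6000.
u_2 = a_2 − 2.6000·e_1 = (3.5200, -1.9600, 0.9200, 2.0400).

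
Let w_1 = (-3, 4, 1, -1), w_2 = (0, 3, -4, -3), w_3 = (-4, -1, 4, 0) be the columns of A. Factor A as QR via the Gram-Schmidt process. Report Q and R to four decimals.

Q = [[-0.5774, 0.2250, -0.5811], [0.7698, 0.2522, -0.5781], [0.1925, -0.8112, -0.0039], [-0.1925, -0.4772, -0.5728]], R = [[5.1962, 2.1170, 2.3094], [0.0000, 5.4331, -4.3969], [0.0000, 0.0000, 2.8868]]

w_1 = (-3, 4, 1, -1); ‖w_1‖ = 5.1962, so q_1 = (-0.5774, 0.7698, 0.1925, -0.1925).
q_1·w_2 = (-0.5774)·0 + 0.7698·3 + 0.1925·(-4) + (-0.1925)·(-3) = 2.1170.
u_2 = w_2 − 2.1170·q_1 = (1.2222, 1.3704, -4.4074, -2.5926).
‖u_2‖ = 5.4331, so q_2 = (0.2250, 0.2522, -0.8112, -0.4772).
q_1·w_3 = (-0.5774)·(-4) + 0.7698·(-1) + 0.1925·4 + (-0.1925)·0 = 2.3094; q_2·w_3 = 0.2250·(-4) + 0.2522·(-1) + (-0.8112)·4 + (-0.4772)·0 = -4.3969.
u_3 = w_3 − 2.3094·q_1 + 4.3969·q_2 = (-1.6775, -1.6688, -0.0113, -1.6537).
‖u_3‖ = 2.8868, so q_3 = (-0.5811, -0.5781, -0.0039, -0.5728).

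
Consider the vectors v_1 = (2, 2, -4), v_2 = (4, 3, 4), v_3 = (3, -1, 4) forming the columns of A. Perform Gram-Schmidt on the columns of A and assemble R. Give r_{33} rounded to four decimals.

r_{33} = 2.4277

v_1 = (2, 2, -4); ‖v_1‖ = 4.8990, so e_1 = (0.4082, 0.4082, -0.8165).
e_1·v_2 = 0.4082·4 + 0.4082·3 + (-0.8165)·4 = -0.4082.
u_2 = v_2 + 0.4082·e_1 = (4.1667, 3.1667, 3.6667).
‖u_2‖ = 6.3901, so e_2 = (0.6521, 0.4956, 0.5738).
e_1·v_3 = 0.4082·3 + 0.4082·(-1) + (-0.8165)·4 = -2.4495; e_2·v_3 = 0.6521·3 + 0.4956·(-1) + 0.5738·4 = 3.7558.
u_3 = v_3 + 2.4495·e_1 − 3.7558·e_2 = (1.5510, -1.8612, -0.1551).
r_{33} = ‖u_3‖ = 2.4277.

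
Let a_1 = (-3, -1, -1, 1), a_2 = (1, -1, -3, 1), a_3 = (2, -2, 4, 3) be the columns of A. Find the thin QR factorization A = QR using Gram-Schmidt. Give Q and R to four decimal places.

a_1 = (-3, -1, -1, 1); ‖a_1‖ = 3.4641, so e_1 = (-0.8660, -0.2887, -0.2887, 0.2887).
e_1·a_2 = (-0.8660)·1 + (-0.2887)·(-1) + (-0.2887)·(-3) + 0.2887·1 = 0.5774.
u_2 = a_2 − 0.5774·e_1 = (1.5000, -0.8333, -2.8333, 0.8333).
‖u_2‖ = 3.4157, so e_2 = (0.4392, -0.2440, -0.8295, 0.2440).
e_1·a_3 = (-0.8660)·2 + (-0.2887)·(-2) + (-0.2887)·4 + 0.2887·3 = -1.4434; e_2·a_3 = 0.4392·2 + (-0.2440)·(-2) + (-0.8295)·4 + 0.2440·3 = -1.2199.
u_3 = a_3 + 1.4434·e_1 + 1.2199·e_2 = (1.2857, -2.7143, 2.5714, 3.7143).
‖u_3‖ = 5.4248, so e_3 = (0.2370, -0.5003, 0.4740, 0.6847).

Q = [[-0.8660, 0.4392, 0.2370], [-0.2887, -0.2440, -0.5003], [-0.2887, -0.8295, 0.4740], [0.2887, 0.2440, 0.6847]], R = [[3.4641, 0.5774, -1.4434], [0.0000, 3.4157, -1.2199], [0.0000, 0.0000, 5.4248]]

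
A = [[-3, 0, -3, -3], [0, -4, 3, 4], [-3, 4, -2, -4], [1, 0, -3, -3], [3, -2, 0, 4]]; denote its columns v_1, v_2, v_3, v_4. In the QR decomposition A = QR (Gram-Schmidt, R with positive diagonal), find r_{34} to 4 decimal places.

r_{34} = 3.3194

e_1 = v_1/‖v_1‖ = (-3, 0, -3, 1, 3)/5.2915 = (-0.5669, 0.0000, -0.5669, 0.1890, 0.5669).
r_{12} = e_1·v_2 = -3.4017.
u_2 = v_2 + 3.4017·e_1 = (-1.9286, -4.0000, 2.0714, 0.6429, -0.0714).
‖u_2‖ = 4.9425, so e_2 = (-0.3902, -0.8093, 0.4191, 0.1301, -0.0145).
r_{13} = e_1·v_3 = 2.2678; r_{23} = e_2·v_3 = -2.4857.
u_3 = v_3 − 2.2678·e_1 + 2.4857·e_2 = (-2.6842, 0.9883, 0.3275, -3.1053, -1.3216).
‖u_3‖ = 4.4360, so e_3 = (-0.6051, 0.2228, 0.0738, -0.7000, -0.2979).
r_{34} = e_3·v_4 = 3.3194.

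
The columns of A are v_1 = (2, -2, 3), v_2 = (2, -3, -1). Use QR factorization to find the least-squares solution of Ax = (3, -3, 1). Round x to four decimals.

e_1 = v_1/‖v_1‖ = (2, -2, 3)/4.1231 = (0.4851, -0.4851, 0.7276).
r_{12} = e_1·v_2 = 1.6977.
u_2 = v_2 − 1.6977·e_1 = (1.1765, -2.1765, -2.2353).
‖u_2‖ = 3.3343, so e_2 = (0.3528, -0.6527, -0.6704).
Qᵀb = (3.6380, 2.3464).
Back-substitute: x_2 = 2.3464/3.3343 = 0.7037.
x_1 = (3.6380 − 1.6977·0.7037)/4.1231 = 0.5926.

x = (0.5926, 0.7037)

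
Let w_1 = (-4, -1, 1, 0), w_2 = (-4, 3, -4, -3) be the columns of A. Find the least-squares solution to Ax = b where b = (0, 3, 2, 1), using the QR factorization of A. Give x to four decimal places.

w_1 = (-4, -1, 1, 0); ‖w_1‖ = 4.2426, so e_1 = (-0.9428, -0.2357, 0.2357, 0.0000).
e_1·w_2 = (-0.9428)·(-4) + (-0.2357)·3 + 0.2357·(-4) + 0.0000·(-3) = 2.1213.
u_2 = w_2 − 2.1213·e_1 = (-2.0000, 3.5000, -4.5000, -3.0000).
‖u_2‖ = 6.7454, so e_2 = (-0.2965, 0.5189, -0.6671, -0.4447).
Qᵀb = (-0.2357, -0.2224).
Back-substitute: x_2 = -0.2224/6.7454 = -0.0330.
x_1 = (-0.2357 − 2.1213·(-0.0330))/4.2426 = -0.0391.

x = (-0.0391, -0.0330)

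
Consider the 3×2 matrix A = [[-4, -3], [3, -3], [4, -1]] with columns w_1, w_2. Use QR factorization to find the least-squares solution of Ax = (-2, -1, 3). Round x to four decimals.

w_1 = (-4, 3, 4); ‖w_1‖ = 6.4031, so q_1 = (-0.6247, 0.4685, 0.6247).
q_1·w_2 = (-0.6247)·(-3) + 0.4685·(-3) + 0.6247·(-1) = -0.1562.
u_2 = w_2 + 0.1562·q_1 = (-3.0976, -2.9268, -0.9024).
‖u_2‖ = 4.3561, so q_2 = (-0.7111, -0.6719, -0.2072).
Qᵀb = (2.6550, 1.4726).
Back-substitute: x_2 = 1.4726/4.3561 = 0.3380.
x_1 = (2.6550 + 0.1562·0.3380)/6.4031 = 0.4229.

x = (0.4229, 0.3380)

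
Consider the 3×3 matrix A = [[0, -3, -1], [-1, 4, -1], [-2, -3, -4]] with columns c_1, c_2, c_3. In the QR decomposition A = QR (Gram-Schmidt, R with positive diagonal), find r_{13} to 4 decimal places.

r_{13} = 4.0249

e_1 = c_1/‖c_1‖ = (0, -1, -2)/2.2361 = (0.0000, -0.4472, -0.8944).
r_{13} = e_1·c_3 = 4.0249.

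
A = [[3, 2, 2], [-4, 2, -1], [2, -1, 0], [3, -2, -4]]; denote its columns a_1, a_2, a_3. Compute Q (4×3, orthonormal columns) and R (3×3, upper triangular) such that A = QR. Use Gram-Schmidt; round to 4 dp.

Q = [[0.4867, 0.8663, -0.1117], [-0.6489, 0.2942, -0.5935], [0.3244, -0.1471, 0.1538], [0.4867, -0.3759, -0.7821]], R = [[6.1644, -1.6222, -0.3244], [0.0000, 3.2200, 2.9421], [0.0000, 0.0000, 3.4984]]

e_1 = a_1/‖a_1‖ = (3, -4, 2, 3)/6.1644 = (0.4867, -0.6489, 0.3244, 0.4867).
r_{12} = e_1·a_2 = -1.6222.
u_2 = a_2 + 1.6222·e_1 = (2.7895, 0.9474, -0.4737, -1.2105).
‖u_2‖ = 3.2200, so e_2 = (0.8663, 0.2942, -0.1471, -0.3759).
r_{13} = e_1·a_3 = -0.3244; r_{23} = e_2·a_3 = 2.9421.
u_3 = a_3 + 0.3244·e_1 − 2.9421·e_2 = (-0.3909, -2.0761, 0.5381, -2.7360).
‖u_3‖ = 3.4984, so e_3 = (-0.1117, -0.5935, 0.1538, -0.7821).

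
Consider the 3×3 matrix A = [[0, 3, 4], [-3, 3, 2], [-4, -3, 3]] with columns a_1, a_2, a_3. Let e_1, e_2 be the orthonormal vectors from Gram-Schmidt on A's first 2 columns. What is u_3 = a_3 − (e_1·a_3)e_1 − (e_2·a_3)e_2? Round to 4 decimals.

u_3 = (2.7432, -1.5676, 1.1757)

a_1 = (0, -3, -4); ‖a_1‖ = 5.0000, so e_1 = (0.0000, -0.6000, -0.8000).
e_1·a_2 = 0.0000·3 + (-0.6000)·3 + (-0.8000)·(-3) = 0.6000.
u_2 = a_2 − 0.6000·e_1 = (3.0000, 3.3600, -2.5200).
‖u_2‖ = 5.1614, so e_2 = (0.5812, 0.6510, -0.4882).
e_1·a_3 = 0.0000·4 + (-0.6000)·2 + (-0.8000)·3 = -3.6000; e_2·a_3 = 0.5812·4 + 0.6510·2 + (-0.4882)·3 = 2.1622.
u_3 = a_3 + 3.6000·e_1 − 2.1622·e_2 = (2.7432, -1.5676, 1.1757).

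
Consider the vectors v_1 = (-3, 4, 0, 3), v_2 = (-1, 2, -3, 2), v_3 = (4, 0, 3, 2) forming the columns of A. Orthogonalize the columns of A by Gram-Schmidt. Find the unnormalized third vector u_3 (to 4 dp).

q_1 = v_1/‖v_1‖ = (-3, 4, 0, 3)/5.8310 = (-0.5145, 0.6860, 0.0000, 0.5145).
r_{12} = q_1·v_2 = 2.9155.
u_2 = v_2 − 2.9155·q_1 = (0.5000, 0.0000, -3.0000, 0.5000).
‖u_2‖ = 3.0822, so q_2 = (0.1622, 0.0000, -0.9733, 0.1622).
r_{13} = q_1·v_3 = -1.0290; r_{23} = q_2·v_3 = -1.9467.
u_3 = v_3 + 1.0290·q_1 + 1.9467·q_2 = (3.7864, 0.7059, 1.1053, 2.8452).

u_3 = (3.7864, 0.7059, 1.1053, 2.8452)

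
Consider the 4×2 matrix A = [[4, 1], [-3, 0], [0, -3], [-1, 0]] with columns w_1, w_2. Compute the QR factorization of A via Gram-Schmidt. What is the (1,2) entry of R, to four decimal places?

r_{12} = 0.7845

e_1 = w_1/‖w_1‖ = (4, -3, 0, -1)/5.0990 = (0.7845, -0.5883, 0.0000, -0.1961).
r_{12} = e_1·w_2 = 0.7845.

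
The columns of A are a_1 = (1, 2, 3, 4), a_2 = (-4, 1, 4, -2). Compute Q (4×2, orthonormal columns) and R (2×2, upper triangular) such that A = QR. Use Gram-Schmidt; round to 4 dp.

Q = [[0.1826, -0.6698], [0.3651, 0.1427], [0.5477, 0.6258], [0.7303, -0.3733]], R = [[5.4772, 0.3651], [0.0000, 6.0718]]

e_1 = a_1/‖a_1‖ = (1, 2, 3, 4)/5.4772 = (0.1826, 0.3651, 0.5477, 0.7303).
r_{12} = e_1·a_2 = 0.3651.
u_2 = a_2 − 0.3651·e_1 = (-4.0667, 0.8667, 3.8000, -2.2667).
‖u_2‖ = 6.0718, so e_2 = (-0.6698, 0.1427, 0.6258, -0.3733).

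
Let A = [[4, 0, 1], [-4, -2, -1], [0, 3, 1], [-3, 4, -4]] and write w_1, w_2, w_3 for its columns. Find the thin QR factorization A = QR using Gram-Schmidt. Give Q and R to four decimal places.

Q = [[0.6247, 0.0730, -0.3277], [-0.6247, -0.4469, 0.0773], [0.0000, 0.5609, 0.7714], [-0.4685, 0.6931, -0.5399]], R = [[6.4031, -0.6247, 3.1235], [0.0000, 5.3488, -1.6917], [0.0000, 0.0000, 2.5262]]

q_1 = w_1/‖w_1‖ = (4, -4, 0, -3)/6.4031 = (0.6247, -0.6247, 0.0000, -0.4685).
r_{12} = q_1·w_2 = -0.6247.
u_2 = w_2 + 0.6247·q_1 = (0.3902, -2.3902, 3.0000, 3.7073).
‖u_2‖ = 5.3488, so q_2 = (0.0730, -0.4469, 0.5609, 0.6931).
r_{13} = q_1·w_3 = 3.1235; r_{23} = q_2·w_3 = -1.6917.
u_3 = w_3 − 3.1235·q_1 + 1.6917·q_2 = (-0.8278, 0.1952, 1.9488, -1.3640).
‖u_3‖ = 2.5262, so q_3 = (-0.3277, 0.0773, 0.7714, -0.5399).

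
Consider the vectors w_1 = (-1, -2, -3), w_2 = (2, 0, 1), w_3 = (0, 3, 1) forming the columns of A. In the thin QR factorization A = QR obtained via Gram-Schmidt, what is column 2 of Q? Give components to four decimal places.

w_1 = (-1, -2, -3); ‖w_1‖ = 3.7417, so e_1 = (-0.2673, -0.5345, -0.8018).
e_1·w_2 = (-0.2673)·2 + (-0.5345)·0 + (-0.8018)·1 = -1.3363.
u_2 = w_2 + 1.3363·e_1 = (1.6429, -0.7143, -0.0714).
‖u_2‖ = 1.7928, so e_2 = (0.9163, -0.3984, -0.0398).

e_2 = (0.9163, -0.3984, -0.0398)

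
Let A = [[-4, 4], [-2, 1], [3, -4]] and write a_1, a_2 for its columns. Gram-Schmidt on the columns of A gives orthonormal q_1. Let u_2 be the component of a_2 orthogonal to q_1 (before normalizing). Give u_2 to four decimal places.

u_2 = (-0.1379, -1.0690, -0.8966)

q_1 = a_1/‖a_1‖ = (-4, -2, 3)/5.3852 = (-0.7428, -0.3714, 0.5571).
r_{12} = q_1·a_2 = -5.5709.
u_2 = a_2 + 5.5709·q_1 = (-0.1379, -1.0690, -0.8966).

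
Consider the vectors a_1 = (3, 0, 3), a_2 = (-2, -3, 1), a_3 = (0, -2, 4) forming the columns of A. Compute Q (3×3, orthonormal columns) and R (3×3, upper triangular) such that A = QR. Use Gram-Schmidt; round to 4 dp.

a_1 = (3, 0, 3); ‖a_1‖ = 4.2426, so e_1 = (0.7071, 0.0000, 0.7071).
e_1·a_2 = 0.7071·(-2) + 0.0000·(-3) + 0.7071·1 = -0.7071.
u_2 = a_2 + 0.7071·e_1 = (-1.5000, -3.0000, 1.5000).
‖u_2‖ = 3.6742, so e_2 = (-0.4082, -0.8165, 0.4082).
e_1·a_3 = 0.7071·0 + 0.0000·(-2) + 0.7071·4 = 2.8284; e_2·a_3 = (-0.4082)·0 + (-0.8165)·(-2) + 0.4082·4 = 3.2660.
u_3 = a_3 − 2.8284·e_1 − 3.2660·e_2 = (-0.6667, 0.6667, 0.6667).
‖u_3‖ = 1.1547, so e_3 = (-0.5774, 0.5774, 0.5774).

Q = [[0.7071, -0.4082, -0.5774], [0.0000, -0.8165, 0.5774], [0.7071, 0.4082, 0.5774]], R = [[4.2426, -0.7071, 2.8284], [0.0000, 3.6742, 3.2660], [0.0000, 0.0000, 1.1547]]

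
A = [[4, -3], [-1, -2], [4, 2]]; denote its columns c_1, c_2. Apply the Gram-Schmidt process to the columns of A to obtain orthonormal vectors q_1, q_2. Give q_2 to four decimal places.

c_1 = (4, -1, 4); ‖c_1‖ = 5.7446, so q_1 = (0.6963, -0.1741, 0.6963).
q_1·c_2 = 0.6963·(-3) + (-0.1741)·(-2) + 0.6963·2 = -0.3482.
u_2 = c_2 + 0.3482·q_1 = (-2.7576, -2.0606, 2.2424).
‖u_2‖ = 4.1084, so q_2 = (-0.6712, -0.5016, 0.5458).

q_2 = (-0.6712, -0.5016, 0.5458)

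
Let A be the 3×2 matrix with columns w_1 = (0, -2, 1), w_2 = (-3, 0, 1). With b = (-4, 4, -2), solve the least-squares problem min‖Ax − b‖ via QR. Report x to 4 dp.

q_1 = w_1/‖w_1‖ = (0, -2, 1)/2.2361 = (0.0000, -0.8944, 0.4472).
r_{12} = q_1·w_2 = 0.4472.
u_2 = w_2 − 0.4472·q_1 = (-3.0000, 0.4000, 0.8000).
‖u_2‖ = 3.1305, so q_2 = (-0.9583, 0.1278, 0.2556).
Qᵀb = (-4.4721, 3.8333).
Back-substitute: x_2 = 3.8333/3.1305 = 1.2245.
x_1 = (-4.4721 − 0.4472·1.2245)/2.2361 = -2.2449.

x = (-2.2449, 1.2245)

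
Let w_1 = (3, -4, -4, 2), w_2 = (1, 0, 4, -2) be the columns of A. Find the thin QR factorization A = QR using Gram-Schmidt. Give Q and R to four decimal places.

Q = [[0.4472, 0.5587], [-0.5963, -0.3958], [-0.5963, 0.6519], [0.2981, -0.3259]], R = [[6.7082, -2.5342], [0.0000, 3.8181]]

w_1 = (3, -4, -4, 2); ‖w_1‖ = 6.7082, so q_1 = (0.4472, -0.5963, -0.5963, 0.2981).
q_1·w_2 = 0.4472·1 + (-0.5963)·0 + (-0.5963)·4 + 0.2981·(-2) = -2.5342.
u_2 = w_2 + 2.5342·q_1 = (2.1333, -1.5111, 2.4889, -1.2444).
‖u_2‖ = 3.8181, so q_2 = (0.5587, -0.3958, 0.6519, -0.3259).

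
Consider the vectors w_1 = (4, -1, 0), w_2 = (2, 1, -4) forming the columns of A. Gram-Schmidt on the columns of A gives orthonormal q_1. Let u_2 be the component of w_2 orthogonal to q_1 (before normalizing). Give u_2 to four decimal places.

u_2 = (0.3529, 1.4118, -4.0000)

q_1 = w_1/‖w_1‖ = (4, -1, 0)/4.1231 = (0.9701, -0.2425, 0.0000).
r_{12} = q_1·w_2 = 1.6977.
u_2 = w_2 − 1.6977·q_1 = (0.3529, 1.4118, -4.0000).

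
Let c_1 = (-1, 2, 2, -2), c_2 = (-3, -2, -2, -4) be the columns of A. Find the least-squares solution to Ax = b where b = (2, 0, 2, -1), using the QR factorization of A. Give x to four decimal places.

c_1 = (-1, 2, 2, -2); ‖c_1‖ = 3.6056, so q_1 = (-0.2774, 0.5547, 0.5547, -0.5547).
q_1·c_2 = (-0.2774)·(-3) + 0.5547·(-2) + 0.5547·(-2) + (-0.5547)·(-4) = 0.8321.
u_2 = c_2 − 0.8321·q_1 = (-2.7692, -2.4615, -2.4615, -3.5385).
‖u_2‖ = 5.6840, so q_2 = (-0.4872, -0.4331, -0.4331, -0.6225).
Qᵀb = (1.1094, -1.2180).
Back-substitute: x_2 = -1.2180/5.6840 = -0.2143.
x_1 = (1.1094 − 0.8321·(-0.2143))/3.6056 = 0.3571.

x = (0.3571, -0.2143)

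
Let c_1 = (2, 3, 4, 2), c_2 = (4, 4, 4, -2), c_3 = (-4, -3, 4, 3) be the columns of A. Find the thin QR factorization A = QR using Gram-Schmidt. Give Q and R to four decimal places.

Q = [[0.3482, 0.4500, -0.4170], [0.5222, 0.2382, -0.4592], [0.6963, 0.0265, 0.7146], [0.3482, -0.8603, -0.3233]], R = [[5.7446, 5.5705, 0.8704], [0.0000, 4.5793, -4.9895], [0.0000, 0.0000, 4.9342]]

c_1 = (2, 3, 4, 2); ‖c_1‖ = 5.7446, so e_1 = (0.3482, 0.5222, 0.6963, 0.3482).
e_1·c_2 = 0.3482·4 + 0.5222·4 + 0.6963·4 + 0.3482·(-2) = 5.5705.
u_2 = c_2 − 5.5705·e_1 = (2.0606, 1.0909, 0.1212, -3.9394).
‖u_2‖ = 4.5793, so e_2 = (0.4500, 0.2382, 0.0265, -0.8603).
e_1·c_3 = 0.3482·(-4) + 0.5222·(-3) + 0.6963·4 + 0.3482·3 = 0.8704; e_2·c_3 = 0.4500·(-4) + 0.2382·(-3) + 0.0265·4 + (-0.8603)·3 = -4.9895.
u_3 = c_3 − 0.8704·e_1 + 4.9895·e_2 = (-2.0578, -2.2659, 3.5260, -1.5954).
‖u_3‖ = 4.9342, so e_3 = (-0.4170, -0.4592, 0.7146, -0.3233).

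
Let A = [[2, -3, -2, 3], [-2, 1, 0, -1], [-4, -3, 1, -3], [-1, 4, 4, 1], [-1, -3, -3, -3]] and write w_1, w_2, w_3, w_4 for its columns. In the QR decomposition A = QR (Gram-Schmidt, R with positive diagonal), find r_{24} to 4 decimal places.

r_{24} = 1.4320

w_1 = (2, -2, -4, -1, -1); ‖w_1‖ = 5.0990, so e_1 = (0.3922, -0.3922, -0.7845, -0.1961, -0.1961).
e_1·w_2 = 0.3922·(-3) + (-0.3922)·1 + (-0.7845)·(-3) + (-0.1961)·4 + (-0.1961)·(-3) = 0.5883.
u_2 = w_2 − 0.5883·e_1 = (-3.2308, 1.2308, -2.5385, 4.1154, -2.8846).
‖u_2‖ = 6.6071, so e_2 = (-0.4890, 0.1863, -0.3842, 0.6229, -0.4366).
r_{24} = e_2·w_4 = 1.4320.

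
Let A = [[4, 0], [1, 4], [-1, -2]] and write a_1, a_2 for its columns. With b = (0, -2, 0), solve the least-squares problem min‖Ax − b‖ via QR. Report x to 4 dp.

q_1 = a_1/‖a_1‖ = (4, 1, -1)/4.2426 = (0.9428, 0.2357, -0.2357).
r_{12} = q_1·a_2 = 1.4142.
u_2 = a_2 − 1.4142·q_1 = (-1.3333, 3.6667, -1.6667).
‖u_2‖ = 4.2426, so q_2 = (-0.3143, 0.8642, -0.3928).
Qᵀb = (-0.4714, -1.7285).
Back-substitute: x_2 = -1.7285/4.2426 = -0.4074.
x_1 = (-0.4714 − 1.4142·(-0.4074))/4.2426 = 0.0247.

x = (0.0247, -0.4074)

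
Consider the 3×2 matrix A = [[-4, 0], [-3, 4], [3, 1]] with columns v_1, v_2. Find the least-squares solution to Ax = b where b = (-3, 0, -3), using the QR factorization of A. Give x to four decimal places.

q_1 = v_1/‖v_1‖ = (-4, -3, 3)/5.8310 = (-0.6860, -0.5145, 0.5145).
r_{12} = q_1·v_2 = -1.5435.
u_2 = v_2 + 1.5435·q_1 = (-1.0588, 3.2059, 1.7941).
‖u_2‖ = 3.8233, so q_2 = (-0.2769, 0.8385, 0.4693).
Qᵀb = (0.5145, -0.5770).
Back-substitute: x_2 = -0.5770/3.8233 = -0.1509.
x_1 = (0.5145 + 1.5435·(-0.1509))/5.8310 = 0.0483.

x = (0.0483, -0.1509)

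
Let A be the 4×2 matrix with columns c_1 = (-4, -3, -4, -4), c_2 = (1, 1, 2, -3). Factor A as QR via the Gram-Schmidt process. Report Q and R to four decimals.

Q = [[-0.5298, 0.2049], [-0.3974, 0.2186], [-0.5298, 0.4645], [-0.5298, -0.8334]], R = [[7.5498, -0.3974], [0.0000, 3.8525]]

c_1 = (-4, -3, -4, -4); ‖c_1‖ = 7.5498, so e_1 = (-0.5298, -0.3974, -0.5298, -0.5298).
e_1·c_2 = (-0.5298)·1 + (-0.3974)·1 + (-0.5298)·2 + (-0.5298)·(-3) = -0.3974.
u_2 = c_2 + 0.3974·e_1 = (0.7895, 0.8421, 1.7895, -3.2105).
‖u_2‖ = 3.8525, so e_2 = (0.2049, 0.2186, 0.4645, -0.8334).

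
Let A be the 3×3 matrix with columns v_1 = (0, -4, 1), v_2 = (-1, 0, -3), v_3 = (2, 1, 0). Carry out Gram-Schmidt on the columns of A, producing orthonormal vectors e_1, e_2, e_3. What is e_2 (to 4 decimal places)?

e_1 = v_1/‖v_1‖ = (0, -4, 1)/4.1231 = (0.0000, -0.9701, 0.2425).
r_{12} = e_1·v_2 = -0.7276.
u_2 = v_2 + 0.7276·e_1 = (-1.0000, -0.7059, -2.8235).
‖u_2‖ = 3.0774, so e_2 = (-0.3249, -0.2294, -0.9175).

e_2 = (-0.3249, -0.2294, -0.9175)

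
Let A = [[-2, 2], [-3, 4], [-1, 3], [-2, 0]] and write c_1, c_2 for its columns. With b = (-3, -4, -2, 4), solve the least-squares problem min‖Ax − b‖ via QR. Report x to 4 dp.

x = (-1.1429, -1.7143)

e_1 = c_1/‖c_1‖ = (-2, -3, -1, -2)/4.2426 = (-0.4714, -0.7071, -0.2357, -0.4714).
r_{12} = e_1·c_2 = -4.4783.
u_2 = c_2 + 4.4783·e_1 = (-0.1111, 0.8333, 1.9444, -2.1111).
‖u_2‖ = 2.9907, so e_2 = (-0.0372, 0.2786, 0.6502, -0.7059).
Qᵀb = (2.8284, -5.1270).
Back-substitute: x_2 = -5.1270/2.9907 = -1.7143.
x_1 = (2.8284 + 4.4783·(-1.7143))/4.2426 = -1.1429.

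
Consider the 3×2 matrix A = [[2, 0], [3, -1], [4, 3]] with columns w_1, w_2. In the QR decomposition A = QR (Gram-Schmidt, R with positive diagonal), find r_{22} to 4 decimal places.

r_{22} = 2.6846

w_1 = (2, 3, 4); ‖w_1‖ = 5.3852, so e_1 = (0.3714, 0.5571, 0.7428).
e_1·w_2 = 0.3714·0 + 0.5571·(-1) + 0.7428·3 = 1.6713.
u_2 = w_2 − 1.6713·e_1 = (-0.6207, -1.9310, 1.7586).
r_{22} = ‖u_2‖ = 2.6846.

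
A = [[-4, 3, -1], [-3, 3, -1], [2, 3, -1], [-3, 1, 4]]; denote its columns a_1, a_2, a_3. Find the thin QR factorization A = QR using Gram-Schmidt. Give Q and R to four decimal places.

a_1 = (-4, -3, 2, -3); ‖a_1‖ = 6.1644, so q_1 = (-0.6489, -0.4867, 0.3244, -0.4867).
q_1·a_2 = (-0.6489)·3 + (-0.4867)·3 + 0.3244·3 + (-0.4867)·1 = -2.9200.
u_2 = a_2 + 2.9200·q_1 = (1.1053, 1.5789, 3.9474, -0.4211).
‖u_2‖ = 4.4129, so q_2 = (0.2505, 0.3578, 0.8945, -0.0954).
q_1·a_3 = (-0.6489)·(-1) + (-0.4867)·(-1) + 0.3244·(-1) + (-0.4867)·4 = -1.1355; q_2·a_3 = 0.2505·(-1) + 0.3578·(-1) + 0.8945·(-1) + (-0.0954)·4 = -1.8844.
u_3 = a_3 + 1.1355·q_1 + 1.8844·q_2 = (-1.2649, -0.8784, 1.0541, 3.2676).
‖u_3‖ = 3.7629, so q_3 = (-0.3361, -0.2334, 0.2801, 0.8684).

Q = [[-0.6489, 0.2505, -0.3361], [-0.4867, 0.3578, -0.2334], [0.3244, 0.8945, 0.2801], [-0.4867, -0.0954, 0.8684]], R = [[6.1644, -2.9200, -1.1355], [0.0000, 4.4129, -1.8844], [0.0000, 0.0000, 3.7629]]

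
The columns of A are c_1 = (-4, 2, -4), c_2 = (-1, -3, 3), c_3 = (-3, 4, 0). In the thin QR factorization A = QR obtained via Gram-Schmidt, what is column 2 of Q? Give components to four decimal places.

e_2 = (-0.6941, -0.6036, 0.3923)

c_1 = (-4, 2, -4); ‖c_1‖ = 6.0000, so e_1 = (-0.6667, 0.3333, -0.6667).
e_1·c_2 = (-0.6667)·(-1) + 0.3333·(-3) + (-0.6667)·3 = -2.3333.
u_2 = c_2 + 2.3333·e_1 = (-2.5556, -2.2222, 1.4444).
‖u_2‖ = 3.6818, so e_2 = (-0.6941, -0.6036, 0.3923).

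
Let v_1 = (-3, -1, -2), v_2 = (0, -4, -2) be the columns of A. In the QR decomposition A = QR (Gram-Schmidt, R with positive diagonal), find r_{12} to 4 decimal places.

r_{12} = 2.1381

v_1 = (-3, -1, -2); ‖v_1‖ = 3.7417, so e_1 = (-0.8018, -0.2673, -0.5345).
r_{12} = e_1·v_2 = 2.1381.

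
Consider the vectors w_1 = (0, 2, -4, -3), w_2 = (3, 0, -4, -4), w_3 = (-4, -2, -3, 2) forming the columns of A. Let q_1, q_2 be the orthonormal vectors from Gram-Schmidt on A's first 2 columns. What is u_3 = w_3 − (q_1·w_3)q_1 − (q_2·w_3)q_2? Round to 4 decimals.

u_3 = (-1.8667, -3.5111, -2.8222, 1.4222)

w_1 = (0, 2, -4, -3); ‖w_1‖ = 5.3852, so q_1 = (0.0000, 0.3714, -0.7428, -0.5571).
q_1·w_2 = 0.0000·3 + 0.3714·0 + (-0.7428)·(-4) + (-0.5571)·(-4) = 5.1995.
u_2 = w_2 − 5.1995·q_1 = (3.0000, -1.9310, -0.1379, -1.1034).
‖u_2‖ = 3.7370, so q_2 = (0.8028, -0.5167, -0.0369, -0.2953).
q_1·w_3 = 0.0000·(-4) + 0.3714·(-2) + (-0.7428)·(-3) + (-0.5571)·2 = 0.3714; q_2·w_3 = 0.8028·(-4) + (-0.5167)·(-2) + (-0.0369)·(-3) + (-0.2953)·2 = -2.6575.
u_3 = w_3 − 0.3714·q_1 + 2.6575·q_2 = (-1.8667, -3.5111, -2.8222, 1.4222).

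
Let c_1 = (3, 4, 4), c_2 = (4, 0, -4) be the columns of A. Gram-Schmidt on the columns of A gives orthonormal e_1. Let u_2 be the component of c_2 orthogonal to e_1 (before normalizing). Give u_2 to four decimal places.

c_1 = (3, 4, 4); ‖c_1‖ = 6.4031, so e_1 = (0.4685, 0.6247, 0.6247).
e_1·c_2 = 0.4685·4 + 0.6247·0 + 0.6247·(-4) = -0.6247.
u_2 = c_2 + 0.6247·e_1 = (4.2927, 0.3902, -3.6098).

u_2 = (4.2927, 0.3902, -3.6098)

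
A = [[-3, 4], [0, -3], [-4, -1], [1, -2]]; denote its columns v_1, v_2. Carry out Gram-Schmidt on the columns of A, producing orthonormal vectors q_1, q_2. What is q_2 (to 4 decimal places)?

q_1 = v_1/‖v_1‖ = (-3, 0, -4, 1)/5.0990 = (-0.5883, 0.0000, -0.7845, 0.1961).
r_{12} = q_1·v_2 = -1.9612.
u_2 = v_2 + 1.9612·q_1 = (2.8462, -3.0000, -2.5385, -1.6154).
‖u_2‖ = 5.1141, so q_2 = (0.5565, -0.5866, -0.4964, -0.3159).

q_2 = (0.5565, -0.5866, -0.4964, -0.3159)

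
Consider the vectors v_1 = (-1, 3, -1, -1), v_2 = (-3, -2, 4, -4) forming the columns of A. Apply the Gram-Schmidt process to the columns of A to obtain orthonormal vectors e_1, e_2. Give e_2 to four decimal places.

v_1 = (-1, 3, -1, -1); ‖v_1‖ = 3.4641, so e_1 = (-0.2887, 0.8660, -0.2887, -0.2887).
e_1·v_2 = (-0.2887)·(-3) + 0.8660·(-2) + (-0.2887)·4 + (-0.2887)·(-4) = -0.8660.
u_2 = v_2 + 0.8660·e_1 = (-3.2500, -1.2500, 3.7500, -4.2500).
‖u_2‖ = 6.6521, so e_2 = (-0.4886, -0.1879, 0.5637, -0.6389).

e_2 = (-0.4886, -0.1879, 0.5637, -0.6389)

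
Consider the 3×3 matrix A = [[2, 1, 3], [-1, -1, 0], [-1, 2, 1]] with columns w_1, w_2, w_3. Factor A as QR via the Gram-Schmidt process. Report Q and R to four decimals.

Q = [[0.8165, 0.2760, 0.5071], [-0.4082, -0.3450, 0.8452], [-0.4082, 0.8971, 0.1690]], R = [[2.4495, 0.4082, 2.0412], [0.0000, 2.4152, 1.7252], [0.0000, 0.0000, 1.6903]]

w_1 = (2, -1, -1); ‖w_1‖ = 2.4495, so q_1 = (0.8165, -0.4082, -0.4082).
q_1·w_2 = 0.8165·1 + (-0.4082)·(-1) + (-0.4082)·2 = 0.4082.
u_2 = w_2 − 0.4082·q_1 = (0.6667, -0.8333, 2.1667).
‖u_2‖ = 2.4152, so q_2 = (0.2760, -0.3450, 0.8971).
q_1·w_3 = 0.8165·3 + (-0.4082)·0 + (-0.4082)·1 = 2.0412; q_2·w_3 = 0.2760·3 + (-0.3450)·0 + 0.8971·1 = 1.7252.
u_3 = w_3 − 2.0412·q_1 − 1.7252·q_2 = (0.8571, 1.4286, 0.2857).
‖u_3‖ = 1.6903, so q_3 = (0.5071, 0.8452, 0.1690).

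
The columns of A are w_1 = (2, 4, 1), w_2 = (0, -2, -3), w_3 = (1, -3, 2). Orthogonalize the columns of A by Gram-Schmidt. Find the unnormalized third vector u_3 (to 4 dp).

u_3 = (2.3684, -1.4211, 0.9474)

w_1 = (2, 4, 1); ‖w_1‖ = 4.5826, so q_1 = (0.4364, 0.8729, 0.2182).
q_1·w_2 = 0.4364·0 + 0.8729·(-2) + 0.2182·(-3) = -2.4004.
u_2 = w_2 + 2.4004·q_1 = (1.0476, 0.0952, -2.4762).
‖u_2‖ = 2.6904, so q_2 = (0.3894, 0.0354, -0.9204).
q_1·w_3 = 0.4364·1 + 0.8729·(-3) + 0.2182·2 = -1.7457; q_2·w_3 = 0.3894·1 + 0.0354·(-3) + (-0.9204)·2 = -1.5576.
u_3 = w_3 + 1.7457·q_1 + 1.5576·q_2 = (2.3684, -1.4211, 0.9474).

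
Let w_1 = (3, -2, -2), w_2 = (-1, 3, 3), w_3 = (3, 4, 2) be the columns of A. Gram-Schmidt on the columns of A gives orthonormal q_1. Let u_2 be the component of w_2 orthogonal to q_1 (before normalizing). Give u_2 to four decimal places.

q_1 = w_1/‖w_1‖ = (3, -2, -2)/4.1231 = (0.7276, -0.4851, -0.4851).
r_{12} = q_1·w_2 = -3.6380.
u_2 = w_2 + 3.6380·q_1 = (1.6471, 1.2353, 1.2353).

u_2 = (1.6471, 1.2353, 1.2353)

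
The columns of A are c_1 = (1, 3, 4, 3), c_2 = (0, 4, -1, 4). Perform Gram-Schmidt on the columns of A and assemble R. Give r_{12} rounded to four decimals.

c_1 = (1, 3, 4, 3); ‖c_1‖ = 5.9161, so q_1 = (0.1690, 0.5071, 0.6761, 0.5071).
r_{12} = q_1·c_2 = 3.3806.

r_{12} = 3.3806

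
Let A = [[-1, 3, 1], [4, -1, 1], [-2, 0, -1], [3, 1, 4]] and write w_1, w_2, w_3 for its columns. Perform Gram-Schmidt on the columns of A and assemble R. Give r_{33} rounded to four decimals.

r_{33} = 1.6845

w_1 = (-1, 4, -2, 3); ‖w_1‖ = 5.4772, so e_1 = (-0.1826, 0.7303, -0.3651, 0.5477).
e_1·w_2 = (-0.1826)·3 + 0.7303·(-1) + (-0.3651)·0 + 0.5477·1 = -0.7303.
u_2 = w_2 + 0.7303·e_1 = (2.8667, -0.4667, -0.2667, 1.4000).
‖u_2‖ = 3.2352, so e_2 = (0.8861, -0.1442, -0.0824, 0.4327).
e_1·w_3 = (-0.1826)·1 + 0.7303·1 + (-0.3651)·(-1) + 0.5477·4 = 3.1038; e_2·w_3 = 0.8861·1 + (-0.1442)·1 + (-0.0824)·(-1) + 0.4327·4 = 2.5552.
u_3 = w_3 − 3.1038·e_1 − 2.5552·e_2 = (-0.6975, -0.8981, 0.3439, 1.1943).
r_{33} = ‖u_3‖ = 1.6845.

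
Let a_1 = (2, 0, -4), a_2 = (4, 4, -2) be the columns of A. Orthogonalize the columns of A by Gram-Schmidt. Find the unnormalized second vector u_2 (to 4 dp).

q_1 = a_1/‖a_1‖ = (2, 0, -4)/4.4721 = (0.4472, 0.0000, -0.8944).
r_{12} = q_1·a_2 = 3.5777.
u_2 = a_2 − 3.5777·q_1 = (2.4000, 4.0000, 1.2000).

u_2 = (2.4000, 4.0000, 1.2000)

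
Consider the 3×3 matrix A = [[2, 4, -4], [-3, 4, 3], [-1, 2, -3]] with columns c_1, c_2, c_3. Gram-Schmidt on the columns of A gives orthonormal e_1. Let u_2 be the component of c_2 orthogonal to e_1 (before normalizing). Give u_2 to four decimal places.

u_2 = (4.8571, 2.7143, 1.5714)

c_1 = (2, -3, -1); ‖c_1‖ = 3.7417, so e_1 = (0.5345, -0.8018, -0.2673).
e_1·c_2 = 0.5345·4 + (-0.8018)·4 + (-0.2673)·2 = -1.6036.
u_2 = c_2 + 1.6036·e_1 = (4.8571, 2.7143, 1.5714).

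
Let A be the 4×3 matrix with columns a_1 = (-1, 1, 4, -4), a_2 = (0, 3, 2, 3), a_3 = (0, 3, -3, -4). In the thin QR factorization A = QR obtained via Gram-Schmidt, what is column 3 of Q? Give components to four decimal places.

a_1 = (-1, 1, 4, -4); ‖a_1‖ = 5.8310, so q_1 = (-0.1715, 0.1715, 0.6860, -0.6860).
q_1·a_2 = (-0.1715)·0 + 0.1715·3 + 0.6860·2 + (-0.6860)·3 = -0.1715.
u_2 = a_2 + 0.1715·q_1 = (-0.0294, 3.0294, 2.1176, 2.8824).
‖u_2‖ = 4.6873, so q_2 = (-0.0063, 0.6463, 0.4518, 0.6149).
q_1·a_3 = (-0.1715)·0 + 0.1715·3 + 0.6860·(-3) + (-0.6860)·(-4) = 1.2005; q_2·a_3 = (-0.0063)·0 + 0.6463·3 + 0.4518·(-3) + 0.6149·(-4) = -1.8762.
u_3 = a_3 − 1.2005·q_1 + 1.8762·q_2 = (0.1941, 4.0067, -2.9759, -2.0228).
‖u_3‖ = 5.3888, so q_3 = (0.0360, 0.7435, -0.5522, -0.3754).

q_3 = (0.0360, 0.7435, -0.5522, -0.3754)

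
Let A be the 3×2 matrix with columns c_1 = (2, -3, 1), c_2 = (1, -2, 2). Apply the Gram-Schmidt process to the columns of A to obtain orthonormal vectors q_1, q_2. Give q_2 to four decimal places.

q_2 = (-0.3145, 0.1048, 0.9435)

q_1 = c_1/‖c_1‖ = (2, -3, 1)/3.7417 = (0.5345, -0.8018, 0.2673).
r_{12} = q_1·c_2 = 2.6726.
u_2 = c_2 − 2.6726·q_1 = (-0.4286, 0.1429, 1.2857).
‖u_2‖ = 1.3628, so q_2 = (-0.3145, 0.1048, 0.9435).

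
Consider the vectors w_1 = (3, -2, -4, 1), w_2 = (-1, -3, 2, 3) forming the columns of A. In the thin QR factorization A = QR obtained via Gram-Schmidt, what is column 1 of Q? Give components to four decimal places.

e_1 = (0.5477, -0.3651, -0.7303, 0.1826)

w_1 = (3, -2, -4, 1); ‖w_1‖ = 5.4772, so e_1 = (0.5477, -0.3651, -0.7303, 0.1826).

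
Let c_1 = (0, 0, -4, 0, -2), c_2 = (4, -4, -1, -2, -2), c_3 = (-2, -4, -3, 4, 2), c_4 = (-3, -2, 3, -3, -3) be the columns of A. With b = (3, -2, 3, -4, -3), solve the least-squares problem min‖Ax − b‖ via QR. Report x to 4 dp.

x = (-0.3334, 0.7694, -0.4319, 0.3384)

c_1 = (0, 0, -4, 0, -2); ‖c_1‖ = 4.4721, so e_1 = (0.0000, 0.0000, -0.8944, 0.0000, -0.4472).
e_1·c_2 = 0.0000·4 + 0.0000·(-4) + (-0.8944)·(-1) + 0.0000·(-2) + (-0.4472)·(-2) = 1.7889.
u_2 = c_2 − 1.7889·e_1 = (4.0000, -4.0000, 0.6000, -2.0000, -1.2000).
‖u_2‖ = 6.1482, so e_2 = (0.6506, -0.6506, 0.0976, -0.3253, -0.1952).
e_1·c_3 = 0.0000·(-2) + 0.0000·(-4) + (-0.8944)·(-3) + 0.0000·4 + (-0.4472)·2 = 1.7889; e_2·c_3 = 0.6506·(-2) + (-0.6506)·(-4) + 0.0976·(-3) + (-0.3253)·4 + (-0.1952)·2 = -0.6831.
u_3 = c_3 − 1.7889·e_1 + 0.6831·e_2 = (-1.5556, -4.4444, -1.3333, 3.7778, 2.6667).
‖u_3‖ = 6.7330, so e_3 = (-0.2310, -0.6601, -0.1980, 0.5611, 0.3961).
e_1·c_4 = 0.0000·(-3) + 0.0000·(-2) + (-0.8944)·3 + 0.0000·(-3) + (-0.4472)·(-3) = -1.3416; e_2·c_4 = 0.6506·(-3) + (-0.6506)·(-2) + 0.0976·3 + (-0.3253)·(-3) + (-0.1952)·(-3) = 1.2036; e_3·c_4 = (-0.2310)·(-3) + (-0.6601)·(-2) + (-0.1980)·3 + 0.5611·(-3) + 0.3961·(-3) = -1.4522.
u_4 = c_4 + 1.3416·e_1 − 1.2036·e_2 + 1.4522·e_3 = (-4.1186, -2.1755, 1.3950, -1.7937, -2.7899).
‖u_4‖ = 5.8858, so e_4 = (-0.6998, -0.3696, 0.2370, -0.3047, -0.4740).
Qᵀb = (-1.3416, 5.4325, -3.3995, 1.9920).
Back-substitute: x_4 = 1.9920/5.8858 = 0.3384.
x_3 = (-3.3995 + 1.4522·0.3384)/6.7330 = -0.4319.
x_2 = (5.4325 + 0.6831·(-0.4319) − 1.2036·0.3384)/6.1482 = 0.7694.
x_1 = (-1.3416 − 1.7889·0.7694 − 1.7889·(-0.4319) + 1.3416·0.3384)/4.4721 = -0.3334.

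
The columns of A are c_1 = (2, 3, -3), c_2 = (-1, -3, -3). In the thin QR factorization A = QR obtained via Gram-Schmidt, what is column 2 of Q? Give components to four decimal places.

e_2 = (-0.1886, -0.6287, -0.7544)

c_1 = (2, 3, -3); ‖c_1‖ = 4.6904, so e_1 = (0.4264, 0.6396, -0.6396).
e_1·c_2 = 0.4264·(-1) + 0.6396·(-3) + (-0.6396)·(-3) = -0.4264.
u_2 = c_2 + 0.4264·e_1 = (-0.8182, -2.7273, -3.2727).
‖u_2‖ = 4.3380, so e_2 = (-0.1886, -0.6287, -0.7544).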